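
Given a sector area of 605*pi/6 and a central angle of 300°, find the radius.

r² = 360 × 605*pi/6 / (π × 300) = 121, so r = 11.

11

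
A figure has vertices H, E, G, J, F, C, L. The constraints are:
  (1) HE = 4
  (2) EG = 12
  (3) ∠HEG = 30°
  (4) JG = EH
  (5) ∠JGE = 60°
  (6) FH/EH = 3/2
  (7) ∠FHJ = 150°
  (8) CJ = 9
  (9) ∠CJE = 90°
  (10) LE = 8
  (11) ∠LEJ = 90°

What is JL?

From the given relations: JG = EH = 4.
Step 1: By the law of cosines on triangle EGJ: EJ² = 12² + 4² − 2·12·4·cos(60°) = 112, so EJ = 4·√7.
Step 2: By the law of cosines on triangle JEL: JL² = (4·√7)² + 8² − 2·4·√7·8·cos(90°) = 176, so JL = 4·√11.

Therefore, the length of JL = 4·√11.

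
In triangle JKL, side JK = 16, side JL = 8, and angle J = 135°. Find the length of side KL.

Law of cosines: KL^2 = 16^2 + 8^2 - 2(16)(8)cos(135°) = 128*sqrt(2) + 320, so KL = 8*sqrt(2*sqrt(2) + 5).

8*sqrt(2*sqrt(2) + 5)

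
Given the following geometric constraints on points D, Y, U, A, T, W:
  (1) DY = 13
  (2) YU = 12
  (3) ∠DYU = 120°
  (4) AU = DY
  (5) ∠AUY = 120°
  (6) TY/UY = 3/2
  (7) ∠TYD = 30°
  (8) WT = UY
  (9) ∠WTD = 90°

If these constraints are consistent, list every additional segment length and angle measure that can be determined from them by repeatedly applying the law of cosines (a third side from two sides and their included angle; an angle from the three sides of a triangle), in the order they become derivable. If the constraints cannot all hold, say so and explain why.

The constraints are consistent. Derivable facts, in order:
After 1 step:
- DT ≈ 9.36
- DU ≈ 21.66
- YA ≈ 21.66
After 2 steps:
- DW ≈ 15.22
- ∠AYU = 31.32°
- ∠DTY = 43.95°
- ∠DUY = 31.32°
- ∠TDY = 106.05°
- ∠UAY = 28.68°
- ∠UDY = 28.68°
After 3 steps:
- ∠DWT = 37.97°
- ∠TDW = 52.03°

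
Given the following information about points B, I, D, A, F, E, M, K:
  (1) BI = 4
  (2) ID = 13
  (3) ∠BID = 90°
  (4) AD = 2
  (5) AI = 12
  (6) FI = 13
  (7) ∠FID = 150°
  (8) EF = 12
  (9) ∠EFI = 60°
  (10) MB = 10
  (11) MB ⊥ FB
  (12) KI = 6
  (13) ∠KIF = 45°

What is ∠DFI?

Step 1: By the law of cosines on triangle FID: FD² = 13² + 13² − 2·13·13·cos(150°) = 630.72, so FD ≈ 25.11.
Step 2: By the inverse law of cosines on triangle DFI: cos(∠DFI) = (25.11² + 13² − 13²) / (2·25.11·13) = 630.72/652.97 = 0.9659, so ∠DFI = 15°.

Therefore, the measure of angle ∠DFI = 15°.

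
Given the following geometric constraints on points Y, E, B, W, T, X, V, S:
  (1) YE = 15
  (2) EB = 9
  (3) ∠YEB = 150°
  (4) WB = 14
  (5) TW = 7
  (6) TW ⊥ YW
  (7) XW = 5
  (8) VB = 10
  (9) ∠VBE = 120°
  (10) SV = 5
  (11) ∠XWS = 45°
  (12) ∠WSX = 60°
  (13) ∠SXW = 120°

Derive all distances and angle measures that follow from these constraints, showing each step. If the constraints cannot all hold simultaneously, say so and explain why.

These constraints are not satisfiable: (11), (12) and (13) are the three interior angles of triangle XWS, which must sum to 180°, but 45° + 60° + 120° = 225°. No planar figure meets all of them, so nothing further can be derived.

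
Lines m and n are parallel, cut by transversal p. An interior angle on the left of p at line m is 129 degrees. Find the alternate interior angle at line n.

Alternate interior angles lie on opposite sides of the transversal, between the parallel lines.
By the alternate interior angle theorem, they are equal: 129 degrees.

129 degrees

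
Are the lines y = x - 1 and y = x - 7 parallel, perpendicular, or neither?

Slope of line 1: m1 = 1
Slope of line 2: m2 = 1
Since m1 = m2 = 1, the lines are parallel.

Parallel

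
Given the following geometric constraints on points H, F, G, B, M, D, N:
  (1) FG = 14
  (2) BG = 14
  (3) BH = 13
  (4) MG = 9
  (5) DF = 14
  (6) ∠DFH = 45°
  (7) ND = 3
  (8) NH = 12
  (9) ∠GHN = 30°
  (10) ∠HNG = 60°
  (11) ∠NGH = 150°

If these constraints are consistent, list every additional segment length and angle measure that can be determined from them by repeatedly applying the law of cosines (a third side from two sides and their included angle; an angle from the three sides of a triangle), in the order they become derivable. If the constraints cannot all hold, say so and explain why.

These constraints are not satisfiable: (9), (10) and (11) are the three interior angles of triangle GHN, which must sum to 180°, but 30° + 60° + 150° = 240°. No planar figure meets all of them, so nothing further can be derived.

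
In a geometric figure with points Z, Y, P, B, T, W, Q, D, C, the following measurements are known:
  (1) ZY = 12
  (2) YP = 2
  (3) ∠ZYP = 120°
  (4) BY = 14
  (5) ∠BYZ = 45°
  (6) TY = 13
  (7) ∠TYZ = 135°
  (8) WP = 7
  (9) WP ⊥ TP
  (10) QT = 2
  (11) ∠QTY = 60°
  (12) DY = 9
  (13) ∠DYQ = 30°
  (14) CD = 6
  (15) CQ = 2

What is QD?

Step 1: By the law of cosines on triangle QTY: QY² = 2² + 13² − 2·2·13·cos(60°) = 147, so QY = 7·√3.
Step 2: By the law of cosines on triangle QYD: QD² = (7·√3)² + 9² − 2·7·√3·9·cos(30°) = 39, so QD = √39.

Therefore, the length of QD = √39.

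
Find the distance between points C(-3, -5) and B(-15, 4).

d = sqrt((-12)^2 + (9)^2) = sqrt(225) = 15

15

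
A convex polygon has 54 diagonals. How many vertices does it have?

Using d = n(n - 3)/2, we solve 54 = n(n - 3)/2.
So n(n - 3) = 108.
Testing n = 12: 12 * 9 = 108 = 108. Correct.
The polygon has 12 sides.

12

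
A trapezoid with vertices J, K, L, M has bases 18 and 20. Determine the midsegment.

The midsegment (median) of a trapezoid connects the midpoints of the non-parallel sides.
Its length is the average of the two bases: (18 + 20) / 2 = 19.

19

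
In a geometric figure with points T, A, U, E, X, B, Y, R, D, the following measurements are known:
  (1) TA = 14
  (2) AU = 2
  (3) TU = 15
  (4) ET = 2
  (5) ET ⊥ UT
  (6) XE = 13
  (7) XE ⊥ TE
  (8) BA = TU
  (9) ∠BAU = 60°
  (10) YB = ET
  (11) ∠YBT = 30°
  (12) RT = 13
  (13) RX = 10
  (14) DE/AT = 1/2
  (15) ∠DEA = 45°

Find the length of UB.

From the given relations: BA = TU = 15.
Step 1: By the law of cosines on triangle UAB: UB² = 2² + 15² − 2·2·15·cos(60°) = 199, so UB = √199.

Therefore, the length of UB = √199.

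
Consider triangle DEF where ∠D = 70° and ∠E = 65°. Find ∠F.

Let angle F = x. Then 70 + 65 + x = 180.
x = 180 - 135 = 45 degrees.

45 degrees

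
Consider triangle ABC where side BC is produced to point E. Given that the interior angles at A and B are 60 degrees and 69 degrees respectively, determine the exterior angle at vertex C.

Exterior angle = 60 + 69 = 129 degrees (exterior angle theorem).

129 degrees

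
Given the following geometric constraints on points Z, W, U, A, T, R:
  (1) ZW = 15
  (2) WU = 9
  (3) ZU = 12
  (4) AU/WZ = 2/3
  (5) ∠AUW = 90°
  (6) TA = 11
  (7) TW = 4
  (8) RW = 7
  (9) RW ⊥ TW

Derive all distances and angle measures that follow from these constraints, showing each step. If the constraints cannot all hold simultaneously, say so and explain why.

The constraints are consistent.

From the given relations:
  AU = 2/3·WZ = 2/3·15 = 10

Step 1: From WU = 9, UA = 10, and ∠WUA = 90°, by the law of cosines:
  WA² = WU² + UA² - 2·WU·UA·cos(90°) = 81 + 100 - 0 = 181
  WA = √181

Step 2: From TW = 4, WR = 7, and ∠TWR = 90°, by the law of cosines:
  TR² = TW² + WR² - 2·TW·WR·cos(90°) = 16 + 49 - 0 = 65
  TR = √65

Step 3: From ZU = 12, ZW = 15, UW = 9, by the inverse law of cosines:
  cos(∠UZW) = (ZU² + ZW² - UW²) / (2·ZU·ZW)
  ∠UZW = 36.87°

Step 4: From WU = 9, WZ = 15, UZ = 12, by the inverse law of cosines:
  cos(∠UWZ) = (WU² + WZ² - UZ²) / (2·WU·WZ)
  ∠UWZ = 53.13°

Step 5: From UW = 9, UZ = 12, WZ = 15, by the inverse law of cosines:
  cos(∠WUZ) = (UW² + UZ² - WZ²) / (2·UW·UZ)
  ∠WUZ = 90°

Step 6: From WA = √181, WT = 4, AT = 11, by the inverse law of cosines:
  cos(∠AWT) = (WA² + WT² - AT²) / (2·WA·WT)
  ∠AWT = 45.08°

Step 7: From WA = √181, WU = 9, AU = 10, by the inverse law of cosines:
  cos(∠AWU) = (WA² + WU² - AU²) / (2·WA·WU)
  ∠AWU = 48.01°

Step 8: From AT = 11, AW = √181, TW = 4, by the inverse law of cosines:
  cos(∠TAW) = (AT² + AW² - TW²) / (2·AT·AW)
  ∠TAW = 14.92°

Step 9: From AU = 10, AW = √181, UW = 9, by the inverse law of cosines:
  cos(∠UAW) = (AU² + AW² - UW²) / (2·AU·AW)
  ∠UAW = 41.99°

Step 10: From TA = 11, TW = 4, AW = √181, by the inverse law of cosines:
  cos(∠ATW) = (TA² + TW² - AW²) / (2·TA·TW)
  ∠ATW = 120°

Step 11: From TR = √65, TW = 4, RW = 7, by the inverse law of cosines:
  cos(∠RTW) = (TR² + TW² - RW²) / (2·TR·TW)
  ∠RTW = 60.26°

Step 12: From RT = √65, RW = 7, TW = 4, by the inverse law of cosines:
  cos(∠TRW) = (RT² + RW² - TW²) / (2·RT·RW)
  ∠TRW = 29.74°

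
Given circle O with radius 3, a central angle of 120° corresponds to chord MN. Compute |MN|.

Chord length = 2r sin(θ/2)
= 2 × 3 × sin(120°/2)
= 2 × 3 × sin(60°)
= 3*sqrt(3)

3*sqrt(3)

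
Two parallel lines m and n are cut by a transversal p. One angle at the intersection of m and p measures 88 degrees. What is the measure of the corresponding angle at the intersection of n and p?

Corresponding angles are equal: 88 degrees.

88 degrees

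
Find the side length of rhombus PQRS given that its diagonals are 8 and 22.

The diagonals of a rhombus bisect each other at right angles.
Half-diagonals: 8/2 = 4 and 22/2 = 11
side = sqrt(4^2 + 11^2)
side = sqrt(16 + 121)
side = sqrt(137)

sqrt(137)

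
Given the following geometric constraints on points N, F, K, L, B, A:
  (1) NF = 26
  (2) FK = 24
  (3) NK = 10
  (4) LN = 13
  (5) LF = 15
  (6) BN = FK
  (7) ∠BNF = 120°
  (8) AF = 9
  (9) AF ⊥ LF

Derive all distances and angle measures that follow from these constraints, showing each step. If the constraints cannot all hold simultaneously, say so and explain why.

The constraints are consistent.

From the given relations:
  BN = FK = 24

Step 1: From FN = 26, NB = 24, and ∠FNB = 120°, by the law of cosines:
  FB² = FN² + NB² - 2·FN·NB·cos(120°) = 676 + 576 + 624 = 1876
  FB ≈ 43.31

Step 2: From LF = 15, FA = 9, and ∠LFA = 90°, by the law of cosines:
  LA² = LF² + FA² - 2·LF·FA·cos(90°) = 225 + 81 - 0 = 306
  LA = 3·√34

Step 3: From NF = 26, NK = 10, FK = 24, by the inverse law of cosines:
  cos(∠FNK) = (NF² + NK² - FK²) / (2·NF·NK)
  ∠FNK = 67.38°

Step 4: From NF = 26, NL = 13, FL = 15, by the inverse law of cosines:
  cos(∠FNL) = (NF² + NL² - FL²) / (2·NF·NL)
  ∠FNL = 23.49°

Step 5: From FK = 24, FN = 26, KN = 10, by the inverse law of cosines:
  cos(∠KFN) = (FK² + FN² - KN²) / (2·FK·FN)
  ∠KFN = 22.62°

Step 6: From FL = 15, FN = 26, LN = 13, by the inverse law of cosines:
  cos(∠LFN) = (FL² + FN² - LN²) / (2·FL·FN)
  ∠LFN = 20.21°

Step 7: From KF = 24, KN = 10, FN = 26, by the inverse law of cosines:
  cos(∠FKN) = (KF² + KN² - FN²) / (2·KF·KN)
  ∠FKN = 90°

Step 8: From LF = 15, LN = 13, FN = 26, by the inverse law of cosines:
  cos(∠FLN) = (LF² + LN² - FN²) / (2·LF·LN)
  ∠FLN = 136.31°

Step 9: From FB = 43.31, FN = 26, BN = 24, by the inverse law of cosines:
  cos(∠BFN) = (FB² + FN² - BN²) / (2·FB·FN)
  ∠BFN = 28.68°

Step 10: From LA = 3·√34, LF = 15, AF = 9, by the inverse law of cosines:
  cos(∠ALF) = (LA² + LF² - AF²) / (2·LA·LF)
  ∠ALF = 30.96°

Step 11: From BF = 43.31, BN = 24, FN = 26, by the inverse law of cosines:
  cos(∠FBN) = (BF² + BN² - FN²) / (2·BF·BN)
  ∠FBN = 31.32°

Step 12: From AF = 9, AL = 3·√34, FL = 15, by the inverse law of cosines:
  cos(∠FAL) = (AF² + AL² - FL²) / (2·AF·AL)
  ∠FAL = 59.04°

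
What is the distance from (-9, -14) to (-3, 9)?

d = sqrt((6)^2 + (23)^2) = sqrt(565)

sqrt(565)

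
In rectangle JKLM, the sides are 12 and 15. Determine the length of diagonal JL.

d = sqrt(12^2 + 15^2) = sqrt(369) = 3*sqrt(41)

3*sqrt(41)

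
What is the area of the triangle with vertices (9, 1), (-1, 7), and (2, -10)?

Shoelace: Area = (1/2)|9(7--10) + -1(-10-1) + 2(1-7)| = (1/2)(152) = 76

76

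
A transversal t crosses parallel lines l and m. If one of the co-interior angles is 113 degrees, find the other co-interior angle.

Co-interior angles (same-side interior) formed by parallel lines and a transversal are supplementary (sum to 180 degrees).
The given angle is 113 degrees.
The co-interior angle = 180 - 113 = 67 degrees.

67 degrees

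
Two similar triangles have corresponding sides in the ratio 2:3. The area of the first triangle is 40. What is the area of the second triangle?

The ratio of areas of similar triangles = (side ratio)^2.
Side ratio = 2:3, so area ratio = 4:9.
Area of the second triangle / Area of the first triangle = 9/4
Area of the second triangle = 40 * 9/4 = 90

90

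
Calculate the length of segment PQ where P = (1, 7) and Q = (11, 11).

d = sqrt((10)^2 + (4)^2) = sqrt(116) = 2*sqrt(29)

2*sqrt(29)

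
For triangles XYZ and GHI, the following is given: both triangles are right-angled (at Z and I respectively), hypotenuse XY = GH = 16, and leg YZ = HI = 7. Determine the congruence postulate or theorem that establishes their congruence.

The given information matches HL: The hypotenuse and one leg of two right triangles are equal (Hypotenuse-Leg).

HL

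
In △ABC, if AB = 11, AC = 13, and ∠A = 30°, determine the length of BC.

By the law of cosines: BC^2 = AB^2 + AC^2 - 2*AB*AC*cos(A)
BC^2 = 11^2 + 13^2 - 2*11*13*cos(30°)
BC^2 = 121 + 169 - 286*(sqrt(3)/2)
BC^2 = 290 - 143*sqrt(3)
BC = sqrt(290 - 143*sqrt(3))

sqrt(290 - 143*sqrt(3))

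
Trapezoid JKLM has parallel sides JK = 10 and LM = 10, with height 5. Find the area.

Area = (10 + 10) * 5 / 2 = 100 / 2 = 50

50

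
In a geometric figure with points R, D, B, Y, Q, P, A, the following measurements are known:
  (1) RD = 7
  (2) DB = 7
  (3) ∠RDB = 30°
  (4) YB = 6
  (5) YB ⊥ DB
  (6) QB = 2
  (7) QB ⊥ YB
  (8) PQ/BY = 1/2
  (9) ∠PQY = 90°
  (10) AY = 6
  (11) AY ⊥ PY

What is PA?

From the given relations: PQ = 1/2·BY = 1/2·6 = 3.
Step 1: By the law of cosines on triangle QBY: QY² = 2² + 6² − 2·2·6·cos(90°) = 40, so QY = 2·√10.
Step 2: By the law of cosines on triangle PQY: PY² = 3² + (2·√10)² − 2·3·2·√10·cos(90°) = 49, so PY = 7.
Step 3: By the law of cosines on triangle PYA: PA² = 7² + 6² − 2·7·6·cos(90°) = 85, so PA = √85.

Therefore, the length of PA = √85.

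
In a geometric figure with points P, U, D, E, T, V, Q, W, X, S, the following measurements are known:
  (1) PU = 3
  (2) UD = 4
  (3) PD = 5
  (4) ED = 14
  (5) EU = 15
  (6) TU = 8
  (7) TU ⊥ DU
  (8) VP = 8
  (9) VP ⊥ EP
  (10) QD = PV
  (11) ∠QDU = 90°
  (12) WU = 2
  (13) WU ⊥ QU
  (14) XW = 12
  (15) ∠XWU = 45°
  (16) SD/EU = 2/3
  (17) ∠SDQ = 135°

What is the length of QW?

From the given relations: QD = PV = 8.
Step 1: By the law of cosines on triangle UDQ: UQ² = 4² + 8² − 2·4·8·cos(90°) = 80, so UQ = 4·√5.
Step 2: By the law of cosines on triangle QUW: QW² = (4·√5)² + 2² − 2·4·√5·2·cos(90°) = 84, so QW = 2·√21.

Therefore, the length of QW = 2·√21.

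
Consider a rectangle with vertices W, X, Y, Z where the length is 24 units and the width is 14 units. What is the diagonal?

A rectangle's diagonal splits it into two right triangles, with the diagonal as the hypotenuse.
By the Pythagorean theorem, d^2 = 24^2 + 14^2 = 772.
Therefore d = sqrt(772) = 2*sqrt(193).

2*sqrt(193)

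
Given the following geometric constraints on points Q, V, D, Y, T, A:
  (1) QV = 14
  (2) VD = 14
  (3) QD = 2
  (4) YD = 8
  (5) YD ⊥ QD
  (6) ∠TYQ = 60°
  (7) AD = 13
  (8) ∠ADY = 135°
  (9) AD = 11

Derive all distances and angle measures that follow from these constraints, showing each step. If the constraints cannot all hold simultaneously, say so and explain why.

These constraints are not satisfiable: (7) AD = 13 and (9) AD = 11 assign two different lengths to the same segment. No planar figure meets all of them, so nothing further can be derived.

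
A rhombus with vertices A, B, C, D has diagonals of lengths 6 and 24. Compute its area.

Area of a rhombus = (d1 * d2) / 2
Area = (6 * 24) / 2
Area = 144 / 2
Area = 72

72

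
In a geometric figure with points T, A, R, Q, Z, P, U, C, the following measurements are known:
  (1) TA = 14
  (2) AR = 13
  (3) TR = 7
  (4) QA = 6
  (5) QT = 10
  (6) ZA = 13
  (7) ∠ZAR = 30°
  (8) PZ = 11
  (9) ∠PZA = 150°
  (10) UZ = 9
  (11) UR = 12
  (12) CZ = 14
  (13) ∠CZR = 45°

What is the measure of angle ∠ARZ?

Step 1: By the law of cosines on triangle RAZ: RZ² = 13² + 13² − 2·13·13·cos(30°) = 45.28, so RZ ≈ 6.73.
Step 2: By the inverse law of cosines on triangle ARZ: cos(∠ARZ) = (13² + 6.73² − 13²) / (2·13·6.73) = 45.28/174.96 = 0.2588, so ∠ARZ = 75°.

Therefore, the measure of angle ∠ARZ = 75°.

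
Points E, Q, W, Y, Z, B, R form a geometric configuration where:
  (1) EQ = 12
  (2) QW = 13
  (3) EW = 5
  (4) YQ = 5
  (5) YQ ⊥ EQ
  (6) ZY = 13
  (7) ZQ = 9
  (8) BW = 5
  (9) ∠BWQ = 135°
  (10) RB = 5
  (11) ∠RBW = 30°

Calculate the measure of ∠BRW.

Step 1: By the law of cosines on triangle RBW: RW² = 5² + 5² − 2·5·5·cos(30°) = 6.7, so RW ≈ 2.59.
Step 2: By the inverse law of cosines on triangle BRW: cos(∠BRW) = (5² + 2.59² − 5²) / (2·5·2.59) = 6.7/25.88 = 0.2588, so ∠BRW = 75°.

Therefore, the measure of angle ∠BRW = 75°.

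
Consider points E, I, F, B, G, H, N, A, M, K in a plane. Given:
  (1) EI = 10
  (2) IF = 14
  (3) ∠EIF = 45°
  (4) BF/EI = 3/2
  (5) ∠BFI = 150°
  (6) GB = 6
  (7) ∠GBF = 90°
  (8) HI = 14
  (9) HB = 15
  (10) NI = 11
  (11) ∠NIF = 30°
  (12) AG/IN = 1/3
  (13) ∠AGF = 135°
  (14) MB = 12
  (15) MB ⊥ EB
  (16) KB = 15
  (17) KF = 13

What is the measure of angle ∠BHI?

From the given relations: BF = 3/2·EI = 3/2·10 = 15.
Step 1: By the law of cosines on triangle BFI: BI² = 15² + 14² − 2·15·14·cos(150°) = 784.73, so BI ≈ 28.01.
Step 2: By the inverse law of cosines on triangle BHI: cos(∠BHI) = (15² + 14² − 28.01²) / (2·15·14) = -363.73/420 = -0.866, so ∠BHI = 150°.

Therefore, the measure of angle ∠BHI = 150°.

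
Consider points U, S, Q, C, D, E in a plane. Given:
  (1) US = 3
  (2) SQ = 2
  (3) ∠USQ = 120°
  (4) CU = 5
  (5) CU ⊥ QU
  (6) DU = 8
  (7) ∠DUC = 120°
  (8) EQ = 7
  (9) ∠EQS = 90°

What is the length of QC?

Step 1: By the law of cosines on triangle USQ: UQ² = 3² + 2² − 2·3·2·cos(120°) = 19, so UQ = √19.
Step 2: By the law of cosines on triangle QUC: QC² = √19² + 5² − 2·√19·5·cos(90°) = 44, so QC = 2·√11.

Therefore, the length of QC = 2·√11.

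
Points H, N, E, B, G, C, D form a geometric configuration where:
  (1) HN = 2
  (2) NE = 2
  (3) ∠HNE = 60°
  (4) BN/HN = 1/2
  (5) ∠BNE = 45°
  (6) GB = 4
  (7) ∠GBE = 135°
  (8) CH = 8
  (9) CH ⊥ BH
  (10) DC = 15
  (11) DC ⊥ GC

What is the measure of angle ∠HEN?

Step 1: By the law of cosines on triangle ENH: EH² = 2² + 2² − 2·2·2·cos(60°) = 4, so EH = 2.
Step 2: By the inverse law of cosines on triangle HEN: cos(∠HEN) = (2² + 2² − 2²) / (2·2·2) = 4/8 = 0.5, so ∠HEN = 60°.

Therefore, the measure of angle ∠HEN = 60°.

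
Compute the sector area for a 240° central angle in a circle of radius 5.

Sector area = π(5²)(2/3) = 50*pi/3

50*pi/3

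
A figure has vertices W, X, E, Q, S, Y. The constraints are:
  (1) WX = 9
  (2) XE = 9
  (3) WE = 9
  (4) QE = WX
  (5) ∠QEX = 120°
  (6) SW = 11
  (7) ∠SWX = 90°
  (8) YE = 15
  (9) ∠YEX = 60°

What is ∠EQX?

From the given relations: QE = WX = 9.
Step 1: By the law of cosines on triangle QEX: QX² = 9² + 9² − 2·9·9·cos(120°) = 243, so QX = 9·√3.
Step 2: By the inverse law of cosines on triangle EQX: cos(∠EQX) = (9² + (9·√3)² − 9²) / (2·9·9·√3) = 243/280.59 = 0.866, so ∠EQX = 30°.

Therefore, the measure of angle ∠EQX = 30°.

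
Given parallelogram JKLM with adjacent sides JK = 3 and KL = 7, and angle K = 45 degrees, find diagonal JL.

Using the law of cosines:
d^2 = 3^2 + 7^2 - 2(3)(7)cos(45 degrees)
d^2 = 9 + 49 - 42*sqrt(2)/2
d^2 = 58 - 21*sqrt(2)
d = sqrt(58 - 21*sqrt(2))

sqrt(58 - 21*sqrt(2))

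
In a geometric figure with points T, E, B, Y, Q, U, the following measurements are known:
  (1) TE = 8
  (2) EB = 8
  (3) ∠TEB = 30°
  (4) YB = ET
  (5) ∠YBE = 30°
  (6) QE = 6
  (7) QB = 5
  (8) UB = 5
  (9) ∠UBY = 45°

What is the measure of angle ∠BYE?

From the given relations: YB = ET = 8.
Step 1: By the law of cosines on triangle YBE: YE² = 8² + 8² − 2·8·8·cos(30°) = 17.15, so YE ≈ 4.14.
Step 2: By the inverse law of cosines on triangle BYE: cos(∠BYE) = (8² + 4.14² − 8²) / (2·8·4.14) = 17.15/66.26 = 0.2588, so ∠BYE = 75°.

Therefore, the measure of angle ∠BYE = 75°.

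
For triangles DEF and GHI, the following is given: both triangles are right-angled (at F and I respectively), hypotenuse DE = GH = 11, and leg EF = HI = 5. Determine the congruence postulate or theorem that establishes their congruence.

The given information provides:
both triangles are right-angled (at F and I respectively), hypotenuse DE = GH = 11, and leg EF = HI = 5
This matches the HL congruence theorem.
The hypotenuse and one leg of two right triangles are equal (Hypotenuse-Leg).

HL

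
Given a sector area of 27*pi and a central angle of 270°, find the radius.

Sector area A = πr² × θ/360, so r² = 360A / (πθ).
r² = 360 × 27*pi / (π × 270)
r² = 36
r = 6

6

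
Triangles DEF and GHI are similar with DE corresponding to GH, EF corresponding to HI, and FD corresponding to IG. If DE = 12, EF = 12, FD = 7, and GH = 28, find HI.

Similar triangles have proportional sides. Setting up the proportion:
GH / DE = HI / EF
28 / 12 = HI / 12
HI = 12 * 28 / 12 = 28.

28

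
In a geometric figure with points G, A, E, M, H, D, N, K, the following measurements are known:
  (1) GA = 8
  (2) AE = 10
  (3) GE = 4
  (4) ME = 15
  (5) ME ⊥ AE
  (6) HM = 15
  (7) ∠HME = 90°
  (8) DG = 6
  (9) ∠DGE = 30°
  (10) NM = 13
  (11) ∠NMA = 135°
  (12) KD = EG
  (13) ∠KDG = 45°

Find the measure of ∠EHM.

Step 1: By the law of cosines on triangle HME: HE² = 15² + 15² − 2·15·15·cos(90°) = 450, so HE = 15·√2.
Step 2: By the inverse law of cosines on triangle EHM: cos(∠EHM) = ((15·√2)² + 15² − 15²) / (2·15·√2·15) = 450/636.4 = 0.7071, so ∠EHM = 45°.

Therefore, the measure of angle ∠EHM = 45°.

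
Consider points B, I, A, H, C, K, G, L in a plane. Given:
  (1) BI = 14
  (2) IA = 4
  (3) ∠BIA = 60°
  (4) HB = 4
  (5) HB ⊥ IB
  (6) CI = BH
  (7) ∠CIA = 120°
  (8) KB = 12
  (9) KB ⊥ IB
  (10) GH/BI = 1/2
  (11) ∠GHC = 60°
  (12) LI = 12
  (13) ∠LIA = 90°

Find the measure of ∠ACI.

From the given relations: CI = BH = 4.
Step 1: By the law of cosines on triangle CIA: CA² = 4² + 4² − 2·4·4·cos(120°) = 48, so CA = 4·√3.
Step 2: By the inverse law of cosines on triangle ACI: cos(∠ACI) = ((4·√3)² + 4² − 4²) / (2·4·√3·4) = 48/55.43 = 0.866, so ∠ACI = 30°.

Therefore, the measure of angle ∠ACI = 30°.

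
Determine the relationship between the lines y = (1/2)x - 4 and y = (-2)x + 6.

Slope of line 1: m1 = 1/2
Slope of line 2: m2 = -2
Two lines are perpendicular when the product of their slopes is -1 (negative reciprocals).
m1 * m2 = (1/2) * (-2) = -1, confirming perpendicularity.

Perpendicular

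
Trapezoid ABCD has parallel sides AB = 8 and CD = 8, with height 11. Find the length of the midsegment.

The midsegment of a trapezoid = (base1 + base2) / 2
midsegment = (8 + 8) / 2
midsegment = 16 / 2
midsegment = 8

8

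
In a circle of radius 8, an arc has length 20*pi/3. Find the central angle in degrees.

Arc length L = 2πr × θ/360, so θ = 360L / (2πr).
θ = 360 × 20*pi/3 / (2π × 8)
θ = 150°
θ = 150°

150°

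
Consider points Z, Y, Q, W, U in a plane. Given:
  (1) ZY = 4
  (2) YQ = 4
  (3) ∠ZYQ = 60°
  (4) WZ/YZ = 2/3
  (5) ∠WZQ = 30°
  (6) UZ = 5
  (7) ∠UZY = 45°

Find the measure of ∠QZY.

Step 1: By the law of cosines on triangle ZYQ: ZQ² = 4² + 4² − 2·4·4·cos(60°) = 16, so ZQ = 4.
Step 2: By the inverse law of cosines on triangle QZY: cos(∠QZY) = (4² + 4² − 4²) / (2·4·4) = 16/32 = 0.5, so ∠QZY = 60°.

Therefore, the measure of angle ∠QZY = 60°.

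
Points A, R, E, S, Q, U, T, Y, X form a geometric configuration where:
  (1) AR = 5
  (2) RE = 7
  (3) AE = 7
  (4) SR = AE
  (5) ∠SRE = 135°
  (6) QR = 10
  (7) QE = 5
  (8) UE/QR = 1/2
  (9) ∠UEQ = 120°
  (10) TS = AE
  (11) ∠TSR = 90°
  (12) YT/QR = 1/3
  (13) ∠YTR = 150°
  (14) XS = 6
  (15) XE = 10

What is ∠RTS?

From the given relations: TS = AE = 7; SR = AE = 7.
Step 1: By the law of cosines on triangle TSR: TR² = 7² + 7² − 2·7·7·cos(90°) = 98, so TR = 7·√2.
Step 2: By the inverse law of cosines on triangle RTS: cos(∠RTS) = ((7·√2)² + 7² − 7²) / (2·7·√2·7) = 98/138.59 = 0.7071, so ∠RTS = 45°.

Therefore, the measure of angle ∠RTS = 45°.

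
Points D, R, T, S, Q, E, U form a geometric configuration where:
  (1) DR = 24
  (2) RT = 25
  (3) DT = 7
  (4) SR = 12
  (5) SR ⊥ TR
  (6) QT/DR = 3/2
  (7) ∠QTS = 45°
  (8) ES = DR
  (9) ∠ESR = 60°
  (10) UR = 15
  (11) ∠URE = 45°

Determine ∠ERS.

From the given relations: ES = DR = 24.
Step 1: By the law of cosines on triangle RSE: RE² = 12² + 24² − 2·12·24·cos(60°) = 432, so RE = 12·√3.
Step 2: By the inverse law of cosines on triangle ERS: cos(∠ERS) = ((12·√3)² + 12² − 24²) / (2·12·√3·12) = 0/498.83 = 0, so ∠ERS = 90°.

Therefore, the measure of angle ∠ERS = 90°.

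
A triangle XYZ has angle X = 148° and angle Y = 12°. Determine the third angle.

The interior angles sum to 180°: angle Z = 180 - 148 - 12 = 20°.
The triangle is obtuse (angles 148°, 12°, 20°).

20 degrees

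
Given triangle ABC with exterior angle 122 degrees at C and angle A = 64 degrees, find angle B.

angle B = 122 - 64 = 58 degrees (exterior angle theorem).

58 degrees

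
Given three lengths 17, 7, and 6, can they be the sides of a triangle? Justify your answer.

No.
The triangle inequality is violated: 7 + 6 = 13 ≤ 17.
These lengths cannot form a triangle.

No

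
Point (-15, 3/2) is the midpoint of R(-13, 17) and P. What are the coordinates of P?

Using the midpoint formula: M = ((x1 + x2)/2, (y1 + y2)/2)
We know M = (-15, 3/2) and R = (-13, 17)
For x: -15 = (-13 + x2)/2, so x2 = 2*-15 - -13 = -17
For y: 3/2 = (17 + y2)/2, so y2 = 2*3/2 - 17 = -14
P = (-17, -14)

(-17, -14)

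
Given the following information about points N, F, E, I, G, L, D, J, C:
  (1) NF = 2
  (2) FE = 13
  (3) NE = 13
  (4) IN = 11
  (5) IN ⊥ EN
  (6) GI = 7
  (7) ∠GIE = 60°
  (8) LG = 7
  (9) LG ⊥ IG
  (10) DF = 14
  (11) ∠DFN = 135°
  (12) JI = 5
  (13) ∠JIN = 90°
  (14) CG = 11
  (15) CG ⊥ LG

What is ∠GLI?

Step 1: By the law of cosines on triangle LGI: LI² = 7² + 7² − 2·7·7·cos(90°) = 98, so LI = 7·√2.
Step 2: By the inverse law of cosines on triangle GLI: cos(∠GLI) = (7² + (7·√2)² − 7²) / (2·7·7·√2) = 98/138.59 = 0.7071, so ∠GLI = 45°.

Therefore, the measure of angle ∠GLI = 45°.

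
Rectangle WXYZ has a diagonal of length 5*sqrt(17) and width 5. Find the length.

The diagonal of a rectangle forms a right triangle with the two sides.
Rearranging the Pythagorean theorem: missing side = sqrt(d^2 - known^2).
= sqrt(425 - 25) = sqrt(400) = 20.

20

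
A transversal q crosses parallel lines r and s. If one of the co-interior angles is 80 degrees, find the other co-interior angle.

Co-interior angles (same-side interior) formed by parallel lines and a transversal are supplementary (sum to 180 degrees).
The given angle is 80 degrees.
The co-interior angle = 180 - 80 = 100 degrees.

100 degrees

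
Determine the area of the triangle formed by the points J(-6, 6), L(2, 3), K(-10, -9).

The Shoelace formula computes the area from vertex coordinates by summing cross products.
For vertices (-6,6), (2,3), (-10,-9):
Signed sum = -6*3 - 2*6 + 2*-9 - -10*3 + -10*6 - -6*-9
= -30 + 12 + -114 = -132
Area = (1/2)|-132| = 66.

66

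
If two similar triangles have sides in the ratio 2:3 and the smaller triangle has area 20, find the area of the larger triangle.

Area ratio = (2/3)^2 = 4/9. Area of the larger triangle = 20 * 9/4 = 45.

45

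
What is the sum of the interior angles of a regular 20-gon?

The sum of interior angles of an n-sided polygon is (n - 2) * 180.
For n = 20: (20 - 2) * 180 = 18 * 180 = 3240 degrees.

3240 degrees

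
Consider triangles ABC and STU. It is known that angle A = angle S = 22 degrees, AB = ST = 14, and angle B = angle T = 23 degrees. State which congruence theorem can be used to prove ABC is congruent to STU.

The given information matches ASA: Two pairs of corresponding angles and the included side are equal (Angle-Side-Angle).

ASA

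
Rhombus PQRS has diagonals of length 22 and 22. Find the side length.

Half-diagonals are 11 and 11. side = sqrt(11^2 + 11^2) = sqrt(242) = 11*sqrt(2)

11*sqrt(2)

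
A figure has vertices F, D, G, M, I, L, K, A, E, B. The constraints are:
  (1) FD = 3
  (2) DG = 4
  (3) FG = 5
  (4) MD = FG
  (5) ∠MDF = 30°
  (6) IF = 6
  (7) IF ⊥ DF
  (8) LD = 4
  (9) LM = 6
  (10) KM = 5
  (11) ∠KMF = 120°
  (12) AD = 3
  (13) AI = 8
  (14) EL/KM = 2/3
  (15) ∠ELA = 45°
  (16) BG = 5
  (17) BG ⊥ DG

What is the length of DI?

Step 1: By the law of cosines on triangle DFI: DI² = 3² + 6² − 2·3·6·cos(90°) = 45, so DI = 3·√5.

Therefore, the length of DI = 3·√5.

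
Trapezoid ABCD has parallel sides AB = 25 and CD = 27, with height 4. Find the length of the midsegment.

The midsegment (median) of a trapezoid connects the midpoints of the non-parallel sides.
Its length is the average of the two bases: (25 + 27) / 2 = 26.

26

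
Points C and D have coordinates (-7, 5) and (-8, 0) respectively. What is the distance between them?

The horizontal distance is |-8 - -7| = 1 and the vertical distance is |0 - 5| = 5.
By the Pythagorean theorem, d = sqrt(1^2 + 5^2) = sqrt(26).

sqrt(26)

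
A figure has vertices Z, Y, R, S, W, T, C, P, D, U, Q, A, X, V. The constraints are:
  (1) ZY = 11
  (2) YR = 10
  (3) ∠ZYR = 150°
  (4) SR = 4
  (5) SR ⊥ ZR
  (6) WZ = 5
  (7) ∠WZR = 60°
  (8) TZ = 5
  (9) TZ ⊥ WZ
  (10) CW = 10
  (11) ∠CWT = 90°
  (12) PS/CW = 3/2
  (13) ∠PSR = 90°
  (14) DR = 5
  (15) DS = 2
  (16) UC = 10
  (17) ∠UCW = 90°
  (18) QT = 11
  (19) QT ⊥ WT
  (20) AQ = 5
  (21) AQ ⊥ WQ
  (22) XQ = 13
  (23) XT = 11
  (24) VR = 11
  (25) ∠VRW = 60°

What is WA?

Step 1: By the law of cosines on triangle WZT: WT² = 5² + 5² − 2·5·5·cos(90°) = 50, so WT = 5·√2.
Step 2: By the law of cosines on triangle QTW: QW² = 11² + (5·√2)² − 2·11·5·√2·cos(90°) = 171, so QW = 3·√19.
Step 3: By the law of cosines on triangle WQA: WA² = (3·√19)² + 5² − 2·3·√19·5·cos(90°) = 196, so WA = 14.

Therefore, the length of WA = 14.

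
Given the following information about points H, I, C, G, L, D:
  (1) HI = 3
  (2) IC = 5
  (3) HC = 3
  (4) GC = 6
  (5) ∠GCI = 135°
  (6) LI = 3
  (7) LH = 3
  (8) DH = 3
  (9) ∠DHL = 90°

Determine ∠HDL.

Step 1: By the law of cosines on triangle DHL: DL² = 3² + 3² − 2·3·3·cos(90°) = 18, so DL = 3·√2.
Step 2: By the inverse law of cosines on triangle HDL: cos(∠HDL) = (3² + (3·√2)² − 3²) / (2·3·3·√2) = 18/25.46 = 0.7071, so ∠HDL = 45°.

Therefore, the measure of angle ∠HDL = 45°.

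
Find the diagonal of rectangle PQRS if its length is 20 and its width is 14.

Using the Pythagorean theorem:
d² = 20² + 14² = 400 + 196 = 596
d = sqrt(596) = 2*sqrt(149)

2*sqrt(149)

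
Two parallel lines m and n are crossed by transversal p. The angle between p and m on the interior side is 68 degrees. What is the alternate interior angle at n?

Alternate interior angles are equal: 68 degrees.

68 degrees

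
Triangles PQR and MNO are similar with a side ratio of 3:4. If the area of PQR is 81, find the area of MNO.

The ratio of areas of similar triangles = (side ratio)^2.
Side ratio = 3:4, so area ratio = 9:16.
Area of MNO / Area of PQR = 16/9
Area of MNO = 81 * 16/9 = 144

144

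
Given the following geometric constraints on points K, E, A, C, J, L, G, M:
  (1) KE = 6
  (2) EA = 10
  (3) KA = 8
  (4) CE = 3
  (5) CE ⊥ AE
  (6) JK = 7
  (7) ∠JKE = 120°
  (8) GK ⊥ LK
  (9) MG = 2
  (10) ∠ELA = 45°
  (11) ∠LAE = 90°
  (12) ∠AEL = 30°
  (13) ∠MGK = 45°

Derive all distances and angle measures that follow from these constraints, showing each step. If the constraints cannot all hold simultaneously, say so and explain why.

These constraints are not satisfiable: (10), (11) and (12) are the three interior angles of triangle ELA, which must sum to 180°, but 45° + 90° + 30° = 165°. No planar figure meets all of them, so nothing further can be derived.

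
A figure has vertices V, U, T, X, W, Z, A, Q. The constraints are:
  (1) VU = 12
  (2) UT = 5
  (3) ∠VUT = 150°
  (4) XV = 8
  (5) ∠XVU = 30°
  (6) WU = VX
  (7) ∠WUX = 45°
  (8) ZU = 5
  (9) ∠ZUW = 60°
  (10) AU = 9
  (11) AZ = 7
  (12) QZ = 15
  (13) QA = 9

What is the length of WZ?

From the given relations: WU = VX = 8.
Step 1: By the law of cosines on triangle WUZ: WZ² = 8² + 5² − 2·8·5·cos(60°) = 49, so WZ = 7.

Therefore, the length of WZ = 7.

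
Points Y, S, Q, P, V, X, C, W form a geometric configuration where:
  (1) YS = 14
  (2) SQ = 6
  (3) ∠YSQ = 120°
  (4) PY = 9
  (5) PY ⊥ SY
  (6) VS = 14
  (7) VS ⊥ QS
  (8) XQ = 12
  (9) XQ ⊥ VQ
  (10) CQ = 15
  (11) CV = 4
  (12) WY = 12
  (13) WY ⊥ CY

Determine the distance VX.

Step 1: By the law of cosines on triangle VSQ: VQ² = 14² + 6² − 2·14·6·cos(90°) = 232, so VQ = 2·√58.
Step 2: By the law of cosines on triangle VQX: VX² = (2·√58)² + 12² − 2·2·√58·12·cos(90°) = 376, so VX = 2·√94.

Therefore, the length of VX = 2·√94.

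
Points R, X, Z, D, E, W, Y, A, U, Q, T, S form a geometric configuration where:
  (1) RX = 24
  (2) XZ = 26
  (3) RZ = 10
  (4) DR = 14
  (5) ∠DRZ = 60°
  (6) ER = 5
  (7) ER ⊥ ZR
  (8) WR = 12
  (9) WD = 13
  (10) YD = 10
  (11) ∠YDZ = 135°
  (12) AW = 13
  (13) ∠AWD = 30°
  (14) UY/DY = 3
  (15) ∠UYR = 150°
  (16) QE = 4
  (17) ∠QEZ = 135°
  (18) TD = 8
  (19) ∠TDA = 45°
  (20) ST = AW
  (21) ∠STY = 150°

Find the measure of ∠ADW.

Step 1: By the law of cosines on triangle DWA: DA² = 13² + 13² − 2·13·13·cos(30°) = 45.28, so DA ≈ 6.73.
Step 2: By the inverse law of cosines on triangle ADW: cos(∠ADW) = (6.73² + 13² − 13²) / (2·6.73·13) = 45.28/174.96 = 0.2588, so ∠ADW = 75°.

Therefore, the measure of angle ∠ADW = 75°.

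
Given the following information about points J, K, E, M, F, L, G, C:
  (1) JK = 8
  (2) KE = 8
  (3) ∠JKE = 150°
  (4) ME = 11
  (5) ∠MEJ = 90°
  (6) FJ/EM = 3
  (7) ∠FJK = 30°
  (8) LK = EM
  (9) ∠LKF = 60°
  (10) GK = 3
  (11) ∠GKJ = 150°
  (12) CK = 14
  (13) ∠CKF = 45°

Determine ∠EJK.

Step 1: By the law of cosines on triangle JKE: JE² = 8² + 8² − 2·8·8·cos(150°) = 238.85, so JE ≈ 15.45.
Step 2: By the inverse law of cosines on triangle EJK: cos(∠EJK) = (15.45² + 8² − 8²) / (2·15.45·8) = 238.85/247.28 = 0.9659, so ∠EJK = 15°.

Therefore, the measure of angle ∠EJK = 15°.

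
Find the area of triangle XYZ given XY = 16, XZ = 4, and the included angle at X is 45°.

Area = (1/2) * XY * XZ * sin(X)
Area = (1/2) * 16 * 4 * sin(45°)
Area = (1/2) * 16 * 4 * sqrt(2)/2
Area = 16*sqrt(2)

16*sqrt(2)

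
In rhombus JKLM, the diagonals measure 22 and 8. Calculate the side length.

The diagonals of a rhombus bisect each other at right angles.
Half-diagonals: 22/2 = 11 and 8/2 = 4
side = sqrt(11^2 + 4^2)
side = sqrt(121 + 16)
side = sqrt(137)

sqrt(137)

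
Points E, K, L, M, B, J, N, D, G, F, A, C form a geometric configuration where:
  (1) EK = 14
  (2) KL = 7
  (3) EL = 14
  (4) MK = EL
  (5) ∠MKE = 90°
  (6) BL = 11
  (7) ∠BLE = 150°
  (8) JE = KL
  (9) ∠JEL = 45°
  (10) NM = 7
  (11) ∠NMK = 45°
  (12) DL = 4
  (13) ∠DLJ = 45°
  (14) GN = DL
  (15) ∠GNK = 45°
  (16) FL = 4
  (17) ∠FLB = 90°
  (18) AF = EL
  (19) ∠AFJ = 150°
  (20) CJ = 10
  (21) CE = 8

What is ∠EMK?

From the given relations: MK = EL = 14.
Step 1: By the law of cosines on triangle MKE: ME² = 14² + 14² − 2·14·14·cos(90°) = 392, so ME = 14·√2.
Step 2: By the inverse law of cosines on triangle EMK: cos(∠EMK) = ((14·√2)² + 14² − 14²) / (2·14·√2·14) = 392/554.37 = 0.7071, so ∠EMK = 45°.

Therefore, the measure of angle ∠EMK = 45°.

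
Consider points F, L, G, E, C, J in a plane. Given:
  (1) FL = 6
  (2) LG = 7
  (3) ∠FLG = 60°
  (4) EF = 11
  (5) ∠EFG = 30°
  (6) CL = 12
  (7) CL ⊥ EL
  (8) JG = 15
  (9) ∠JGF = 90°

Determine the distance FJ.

Step 1: By the law of cosines on triangle FLG: FG² = 6² + 7² − 2·6·7·cos(60°) = 43, so FG = √43.
Step 2: By the law of cosines on triangle FGJ: FJ² = √43² + 15² − 2·√43·15·cos(90°) = 268, so FJ = 2·√67.

Therefore, the length of FJ = 2·√67.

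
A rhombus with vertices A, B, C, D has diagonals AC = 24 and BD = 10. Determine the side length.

The diagonals of a rhombus bisect each other at right angles.
Half-diagonals: 24/2 = 12 and 10/2 = 5
side = sqrt(12^2 + 5^2)
side = sqrt(144 + 25)
side = sqrt(169) = 13

13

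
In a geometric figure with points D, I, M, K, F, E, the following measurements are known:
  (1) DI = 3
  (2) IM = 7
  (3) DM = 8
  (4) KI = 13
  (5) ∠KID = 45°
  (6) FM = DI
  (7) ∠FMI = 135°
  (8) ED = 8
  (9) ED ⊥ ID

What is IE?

Step 1: By the law of cosines on triangle IDE: IE² = 3² + 8² − 2·3·8·cos(90°) = 73, so IE = √73.

Therefore, the length of IE = √73.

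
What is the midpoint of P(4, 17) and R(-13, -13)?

M = ((x₁ + x₂)/2, (y₁ + y₂)/2)
= ((4 + -13)/2, (17 + -13)/2)
= (-9/2, 4/2) = (-9/2, 2)

(-9/2, 2)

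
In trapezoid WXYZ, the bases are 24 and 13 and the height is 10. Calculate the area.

Area of a trapezoid = (base1 + base2) * height / 2
Area = (24 + 13) * 10 / 2
Area = 37 * 10 / 2
Area = 370 / 2
Area = 185

185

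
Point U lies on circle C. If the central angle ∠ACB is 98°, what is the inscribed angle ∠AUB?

Inscribed angle = 98° / 2 = 49° (inscribed angle theorem).

49°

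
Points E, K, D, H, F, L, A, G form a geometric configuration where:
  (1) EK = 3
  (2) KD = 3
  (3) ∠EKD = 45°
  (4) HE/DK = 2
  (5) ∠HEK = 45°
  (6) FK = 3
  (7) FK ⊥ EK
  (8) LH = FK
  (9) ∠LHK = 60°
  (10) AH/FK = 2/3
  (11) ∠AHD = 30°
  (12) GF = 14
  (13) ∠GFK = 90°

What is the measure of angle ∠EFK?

Step 1: By the law of cosines on triangle FKE: FE² = 3² + 3² − 2·3·3·cos(90°) = 18, so FE = 3·√2.
Step 2: By the inverse law of cosines on triangle EFK: cos(∠EFK) = ((3·√2)² + 3² − 3²) / (2·3·√2·3) = 18/25.46 = 0.7071, so ∠EFK = 45°.

Therefore, the measure of angle ∠EFK = 45°.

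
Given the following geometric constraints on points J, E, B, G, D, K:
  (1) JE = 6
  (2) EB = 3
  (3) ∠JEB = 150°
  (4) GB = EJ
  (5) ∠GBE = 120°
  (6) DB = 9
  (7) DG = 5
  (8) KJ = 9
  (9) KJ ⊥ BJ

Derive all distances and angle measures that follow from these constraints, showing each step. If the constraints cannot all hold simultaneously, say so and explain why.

The constraints are consistent.

From the given relations:
  GB = EJ = 6

Step 1: From JE = 6, EB = 3, and ∠JEB = 150°, by the law of cosines:
  JB² = JE² + EB² - 2·JE·EB·cos(150°) = 36 + 9 + 31.18 = 76.18
  JB ≈ 8.73

Step 2: From EB = 3, BG = 6, and ∠EBG = 120°, by the law of cosines:
  EG² = EB² + BG² - 2·EB·BG·cos(120°) = 9 + 36 + 18 = 63
  EG = 3·√7

Step 3: From BD = 9, BG = 6, DG = 5, by the inverse law of cosines:
  cos(∠DBG) = (BD² + BG² - DG²) / (2·BD·BG)
  ∠DBG = 31.59°

Step 4: From GB = 6, GD = 5, BD = 9, by the inverse law of cosines:
  cos(∠BGD) = (GB² + GD² - BD²) / (2·GB·GD)
  ∠BGD = 109.47°

Step 5: From DB = 9, DG = 5, BG = 6, by the inverse law of cosines:
  cos(∠BDG) = (DB² + DG² - BG²) / (2·DB·DG)
  ∠BDG = 38.94°

Step 6: From BJ = 8.73, JK = 9, and ∠BJK = 90°, by the law of cosines:
  BK² = BJ² + JK² - 2·BJ·JK·cos(90°) = 76.18 + 81 - 0 = 157.2
  BK ≈ 12.54

Step 7: From JB = 8.73, JE = 6, BE = 3, by the inverse law of cosines:
  cos(∠BJE) = (JB² + JE² - BE²) / (2·JB·JE)
  ∠BJE = 9.9°

Step 8: From EB = 3, EG = 3·√7, BG = 6, by the inverse law of cosines:
  cos(∠BEG) = (EB² + EG² - BG²) / (2·EB·EG)
  ∠BEG = 40.89°

Step 9: From BE = 3, BJ = 8.73, EJ = 6, by the inverse law of cosines:
  cos(∠EBJ) = (BE² + BJ² - EJ²) / (2·BE·BJ)
  ∠EBJ = 20.1°

Step 10: From GB = 6, GE = 3·√7, BE = 3, by the inverse law of cosines:
  cos(∠BGE) = (GB² + GE² - BE²) / (2·GB·GE)
  ∠BGE = 19.11°

Step 11: From BJ = 8.73, BK = 12.54, JK = 9, by the inverse law of cosines:
  cos(∠JBK) = (BJ² + BK² - JK²) / (2·BJ·BK)
  ∠JBK = 45.88°

Step 12: From KB = 12.54, KJ = 9, BJ = 8.73, by the inverse law of cosines:
  cos(∠BKJ) = (KB² + KJ² - BJ²) / (2·KB·KJ)
  ∠BKJ = 44.12°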